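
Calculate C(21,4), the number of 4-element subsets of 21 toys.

C(21,4) = 21!/(4! x 17!).

Final answer: \binom{21}{4} = 5985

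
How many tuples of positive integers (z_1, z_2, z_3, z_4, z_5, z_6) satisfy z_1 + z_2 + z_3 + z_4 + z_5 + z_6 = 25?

Substitute z'_i = z_i - 1 (so z'_i >= 0). Then sum z'_i = 25 - 6 = 19.
Stars and bars: C(19+6-1, 6-1) = C(24,5).

Final answer: C(24,5) = 42504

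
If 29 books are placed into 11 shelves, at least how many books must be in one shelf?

By the pigeonhole principle: ceiling(29/11).

Final answer: 3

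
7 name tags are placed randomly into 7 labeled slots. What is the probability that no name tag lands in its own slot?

Use the recurrence D(n) = (n-1)(D(n-1) + D(n-2)) with D(0)=1, D(1)=0.
Building up: D(2)=1, D(3)=2, D(4)=9, D(5)=44, D(6)=265, D(7)=1854.
Total arrangements: 7! = 5040.
Probability = D(7)/7! = 103/280.

Final answer: D(7)/7! = 1854/5040 = 0.367857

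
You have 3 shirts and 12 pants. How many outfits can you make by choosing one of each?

By the multiplication principle: 3 x 12.

Final answer: 36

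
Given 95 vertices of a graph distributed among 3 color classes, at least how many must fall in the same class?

By pigeonhole with 95 objects and 3 categories: ceiling(95/3).

Final answer: 32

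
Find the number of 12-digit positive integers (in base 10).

These are the integers in [10^11, 10^12), so the count is 10^12 - 10^11 = 9 x 10^11.

Final answer: 900000000000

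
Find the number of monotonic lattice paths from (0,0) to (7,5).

Each path has 7 right steps and 5 up steps in some order (12 steps total).
Choose which 5 of the 12 steps are up: C(12,5).

Final answer: C(12,5) = 792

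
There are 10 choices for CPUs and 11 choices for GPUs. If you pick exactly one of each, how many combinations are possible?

By the multiplication principle: 10 x 11.

Final answer: 110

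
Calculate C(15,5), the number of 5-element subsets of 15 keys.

C(15,5) = 15!/(5! x 10!).

Final answer: \binom{15}{5} = 3003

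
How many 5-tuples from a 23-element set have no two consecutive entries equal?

Let g(n) count such strings. g(1) = 23, and each valid string of length n-1 extends in 22 ways (any symbol but the last), so g(n) = 22 g(n-1).
Total: g(5) = 23 x 22^4.

Final answer: 23 x 22^{4} = 5387888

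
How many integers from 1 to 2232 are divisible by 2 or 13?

Multiples of 2: 1116. Multiples of 13: 171. Of both (lcm=26): 85.
By inclusion-exclusion: 1116 + 171 - 85.

Final answer: 1202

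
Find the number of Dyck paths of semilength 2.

Total monotonic paths to (2,2): C(4,2) = 6.
By the reflection principle, paths that go above the diagonal number C(4,3) = 4.
Valid Dyck paths: 6 - 4.
(Check: C(4,2) - C(4,3) = C(4,2)/3, the Catalan number C_{2}.)

Final answer: C_{2} = 2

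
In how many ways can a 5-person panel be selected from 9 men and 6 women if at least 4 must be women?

Sum over valid woman counts:
C(6,4)C(9,1) = 135
C(6,5)C(9,0) = 6
Total: 135 + 6.

Final answer: 141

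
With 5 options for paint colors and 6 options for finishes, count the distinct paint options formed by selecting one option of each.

By the multiplication principle: 5 x 6.

Final answer: 30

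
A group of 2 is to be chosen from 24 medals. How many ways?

C(24,2) = 24!/(2! x (24-2)!).

Final answer: C(24,2) = 276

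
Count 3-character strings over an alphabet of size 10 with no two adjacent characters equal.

First character: 10 choices. Each subsequent: 9 choices (must differ from the previous one).
Total: 10 x 9^2.

Final answer: 10 x 9^{2} = 810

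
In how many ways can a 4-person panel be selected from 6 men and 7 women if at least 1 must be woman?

Sum over valid woman counts:
C(7,1)C(6,3) = 140
C(7,2)C(6,2) = 315
C(7,3)C(6,1) = 210
C(7,4)C(6,0) = 35
Total: 140 + 315 + 210 + 35.

Final answer: 700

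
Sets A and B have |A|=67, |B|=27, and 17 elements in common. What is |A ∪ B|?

|A union B| = |A| + |B| - |A intersect B| = 67 + 27 - 17.

Final answer: 77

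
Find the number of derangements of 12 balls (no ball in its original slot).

D(n) = (n-1)(D(n-1) + D(n-2)), D(0)=1, D(1)=0.
D(2) = 1 x (0 + 1) = 1
D(3) = 2 x (1 + 0) = 2
D(4) = 3 x (2 + 1) = 9
D(5) = 4 x (9 + 2) = 44
D(6) = 5 x (44 + 9) = 265
D(7) = 6 x (265 + 44) = 1854
D(8) = 7 x (1854 + 265) = 14833
D(9) = 8 x (14833 + 1854) = 133496
D(10) = 9 x (133496 + 14833) = 1334961
D(11) = 10 x (1334961 + 133496) = 14684570
D(12) = 11 x (D(11) + D(10)) = 11 x (14684570 + 1334961)

Final answer: D(12) = 176214841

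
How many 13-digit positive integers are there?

These are the integers in [10^12, 10^13), so the count is 10^13 - 10^12 = 9 x 10^12.

Final answer: 9000000000000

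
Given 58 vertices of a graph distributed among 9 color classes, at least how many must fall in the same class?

By pigeonhole with 58 objects and 9 categories: ceiling(58/9).

Final answer: 7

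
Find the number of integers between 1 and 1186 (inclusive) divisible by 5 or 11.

Multiples of 5: 237. Multiples of 11: 107. Of both (lcm=55): 21.
By inclusion-exclusion: 237 + 107 - 21.

Final answer: 323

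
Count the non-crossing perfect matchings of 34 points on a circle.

This is counted by the nth Catalan number C_n. Here n = 34/2 = 17.
Using C_0 = 1 and C_(k+1) = C_k x 2(2k+1)/(k+2), build up term by term: C_1=1, C_2=2, C_3=5, C_4=14, C_5=42, C_6=132, C_7=429, C_8=1430, C_9=4862, C_10=16796, C_11=58786, C_12=208012, C_13=742900, C_14=2674440, C_15=9694845, C_16=35357670, C_17=129644790.

Final answer: C_{17} = 129644790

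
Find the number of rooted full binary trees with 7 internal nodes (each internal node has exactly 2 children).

The structures are counted by the Catalan number C_n. Here n = 7.
Using C_0 = 1 and C_(k+1) = C_k x 2(2k+1)/(k+2), build up term by term: C_1=1, C_2=2, C_3=5, C_4=14, C_5=42, C_6=132, C_7=429.

Final answer: C_{7} = 429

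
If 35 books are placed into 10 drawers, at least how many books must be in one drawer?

By the pigeonhole principle: ceiling(35/10).

Final answer: 4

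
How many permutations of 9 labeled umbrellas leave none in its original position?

Use the recurrence D(n) = (n-1)(D(n-1) + D(n-2)) with D(0)=1, D(1)=0.
D(2) = 1 x (0 + 1) = 1
D(3) = 2 x (1 + 0) = 2
D(4) = 3 x (2 + 1) = 9
D(5) = 4 x (9 + 2) = 44
D(6) = 5 x (44 + 9) = 265
D(7) = 6 x (265 + 44) = 1854
D(8) = 7 x (1854 + 265) = 14833
D(9) = 8 x (D(8) + D(7)) = 8 x (14833 + 1854)

Final answer: D(9) = 133496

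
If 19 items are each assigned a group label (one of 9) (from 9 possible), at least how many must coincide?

There are 9 possible values for group label (one of 9). With 19 items and 9 categories, by pigeonhole: ceiling(19/9).

Final answer: 3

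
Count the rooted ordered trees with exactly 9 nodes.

This is a standard Catalan-number count: the answer is C_n. Here n = 9 - 1 = 8.
Using C_0 = 1 and C_(k+1) = C_k x 2(2k+1)/(k+2), build up term by term: C_1=1, C_2=2, C_3=5, C_4=14, C_5=42, C_6=132, C_7=429, C_8=1430.

Final answer: C_{8} = 1430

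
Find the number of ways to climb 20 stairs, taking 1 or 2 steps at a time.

Let f(n) be the number of climbs. Removing the last move (1 or 2 steps) gives f(n) = f(n-1) + f(n-2); base cases f(1)=1, f(2)=2.
Building up term by term: f(1)=1, f(2)=2, f(3)=3, f(4)=5, f(5)=8, f(6)=13, f(7)=21, f(8)=34, f(9)=55, f(10)=89, f(11)=144, f(12)=233, f(13)=377, f(14)=610, f(15)=987, f(16)=1597, f(17)=2584, f(18)=4181, f(19)=6765, f(20)=10946.

Final answer: 10946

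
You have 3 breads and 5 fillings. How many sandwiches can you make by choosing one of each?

By the multiplication principle: 3 x 5.

Final answer: 15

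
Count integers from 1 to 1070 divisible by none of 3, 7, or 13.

|div by 3|=356, |div by 7|=152, |div by 13|=82.
|div by 3&7|=50, |div by 3&13|=27, |div by 7&13|=11, |div by all|=3.
By inclusion-exclusion, divisible by at least one: 356+152+82-50-27-11+3 = 505.
Not divisible by any: 1070 - 505.

Final answer: 565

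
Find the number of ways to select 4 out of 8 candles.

C(8,4) = 8!/(4! x (8-4)!).

Final answer: C(8,4) = 70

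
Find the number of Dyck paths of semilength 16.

Total monotonic paths to (16,16): C(32,16) = 601080390.
By the reflection principle, paths that go above the diagonal number C(32,17) = 565722720.
Valid Dyck paths: 601080390 - 565722720.
(Check: C(32,16) - C(32,17) = C(32,16)/17, the Catalan number C_{16}.)

Final answer: C_{16} = 35357670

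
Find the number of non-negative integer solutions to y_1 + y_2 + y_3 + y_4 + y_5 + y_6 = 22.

Stars and bars with 22 stars and 5 bars:
C(22+6-1, 6-1) = C(27,5).

Final answer: C(27,5) = 80730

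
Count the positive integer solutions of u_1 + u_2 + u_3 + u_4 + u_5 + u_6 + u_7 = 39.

Substitute u'_i = u_i - 1 (so u'_i >= 0). Then sum u'_i = 39 - 7 = 32.
Stars and bars: C(32+7-1, 7-1) = C(38,6).

Final answer: C(38,6) = 2760681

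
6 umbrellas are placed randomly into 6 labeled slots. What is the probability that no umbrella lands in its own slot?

Derangements satisfy D(n) = (n-1)(D(n-1) + D(n-2)), starting from D(0)=1, D(1)=0.
Building up: D(2)=1, D(3)=2, D(4)=9, D(5)=44, D(6)=265.
Total arrangements: 6! = 720.
Probability = D(6)/6! = 53/144.

Final answer: D(6)/6! = 265/720 = 0.368056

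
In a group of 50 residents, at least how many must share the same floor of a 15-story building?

There are 15 possible values for floor of a 15-story building. With 50 residents and 15 categories, by pigeonhole: ceiling(50/15).

Final answer: 4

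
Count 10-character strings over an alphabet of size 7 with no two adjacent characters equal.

Let g(n) count such strings. g(1) = 7, and each valid string of length n-1 extends in 6 ways (any symbol but the last), so g(n) = 6 g(n-1).
Total: g(10) = 7 x 6^9.

Final answer: 7 x 6^{9} = 70543872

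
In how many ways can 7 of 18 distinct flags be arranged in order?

P(18,7) = 18!/(18-7)! = 18!/11!.

Final answer: P(18,7) = 160392960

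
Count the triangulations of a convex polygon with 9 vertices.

This is counted by the nth Catalan number C_n. Here n = 9 - 2 = 7.
C_n = (2n)!/(n!(n+1)!), so C_{7} = 14!/(7! x 8!) = C(14,7)/8 = 3432/8.

Final answer: C_{7} = 429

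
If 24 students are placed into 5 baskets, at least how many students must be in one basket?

By the pigeonhole principle: ceiling(24/5).

Final answer: 5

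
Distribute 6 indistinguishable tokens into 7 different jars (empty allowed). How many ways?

Stars and bars: C(n+k-1, k-1) = C(12,6).

Final answer: C(12,6) = 924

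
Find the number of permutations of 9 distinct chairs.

The number of ways to arrange 9 distinct objects is 9!.

Final answer: 9! = 362880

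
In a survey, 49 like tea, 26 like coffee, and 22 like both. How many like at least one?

|A union B| = |A| + |B| - |A intersect B| = 49 + 26 - 22.

Final answer: 53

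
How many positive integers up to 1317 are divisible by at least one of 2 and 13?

Multiples of 2: 658. Multiples of 13: 101. Of both (lcm=26): 50.
By inclusion-exclusion: 658 + 101 - 50.

Final answer: 709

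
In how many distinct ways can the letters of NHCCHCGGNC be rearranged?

Letters (C:4, G:2, H:2, N:2). Total letters: 10.
Permutations = 10!/(4! x 2! x 2! x 2!).

Final answer: 18900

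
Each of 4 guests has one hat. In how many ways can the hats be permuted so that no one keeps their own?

Derangements satisfy D(n) = (n-1)(D(n-1) + D(n-2)), starting from D(0)=1, D(1)=0.
D(2) = 1 x (0 + 1) = 1
D(3) = 2 x (1 + 0) = 2
D(4) = 3 x (D(3) + D(2)) = 3 x (2 + 1)

Final answer: D(4) = 9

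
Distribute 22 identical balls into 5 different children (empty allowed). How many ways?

Stars and bars: C(n+k-1, k-1) = C(26,4).

Final answer: C(26,4) = 14950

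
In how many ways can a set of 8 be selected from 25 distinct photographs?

C(25,8) = 25!/(8! x (25-8)!).

Final answer: C(25,8) = 1081575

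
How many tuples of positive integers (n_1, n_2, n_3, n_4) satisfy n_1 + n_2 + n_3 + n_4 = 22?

Substitute n'_i = n_i - 1 (so n'_i >= 0). Then sum n'_i = 22 - 4 = 18.
Stars and bars: C(18+4-1, 4-1) = C(21,3).

Final answer: C(21,3) = 1330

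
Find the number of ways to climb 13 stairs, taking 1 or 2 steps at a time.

Condition on the final move: it is a 1-step (f(n-1) ways to get there) or a 2-step (f(n-2) ways), so f(n) = f(n-1) + f(n-2), with f(1)=1, f(2)=2.
Building up term by term: f(1)=1, f(2)=2, f(3)=3, f(4)=5, f(5)=8, f(6)=13, f(7)=21, f(8)=34, f(9)=55, f(10)=89, f(11)=144, f(12)=233, f(13)=377.

Final answer: 377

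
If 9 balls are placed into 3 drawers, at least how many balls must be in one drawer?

By the pigeonhole principle: ceiling(9/3).

Final answer: 3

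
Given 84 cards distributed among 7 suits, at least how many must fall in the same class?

By pigeonhole with 84 objects and 7 categories: ceiling(84/7).

Final answer: 12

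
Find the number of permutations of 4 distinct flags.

The number of ways to arrange 4 distinct objects is 4!.

Final answer: 4! = 24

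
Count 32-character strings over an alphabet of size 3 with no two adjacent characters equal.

First character: 3 choices. Each subsequent: 2 choices (must differ from the previous one).
Total: 3 x 2^31.

Final answer: 3 x 2^{31} = 6442450944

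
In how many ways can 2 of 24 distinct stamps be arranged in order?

P(24,2) = 24!/(24-2)! = 24!/22!.

Final answer: P(24,2) = 552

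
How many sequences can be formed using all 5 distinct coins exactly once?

The number of ways to arrange 5 distinct objects is 5!.

Final answer: 5! = 120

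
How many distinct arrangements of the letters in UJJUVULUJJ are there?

Letters (J:4, L:1, U:4, V:1). Total letters: 10.
Permutations = 10!/(4! x 4!).

Final answer: 6300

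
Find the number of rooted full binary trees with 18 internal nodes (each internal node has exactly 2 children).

This is a standard Catalan-number count: the answer is C_n. Here n = 18.
C_n = (2n)!/(n!(n+1)!), so C_{18} = 36!/(18! x 19!) = C(36,18)/19 = 9075135300/19.

Final answer: C_{18} = 477638700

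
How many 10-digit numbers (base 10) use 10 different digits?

First digit: 9 (not 0). Second: 9 (not first). Third: 8, etc.
Total: 9 x 9 x 8 x 7 x 6 x 5 x 4 x 3 x 2 x 1.

Final answer: 3265920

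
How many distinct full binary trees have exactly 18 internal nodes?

This is counted by the nth Catalan number C_n. Here n = 18.
C_n = C(2n,n) - C(2n,n+1), so C_{18} = C(36,18) - C(36,19) = 9075135300 - 8597496600.

Final answer: C_{18} = 477638700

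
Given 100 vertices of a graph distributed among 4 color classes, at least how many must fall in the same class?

By pigeonhole with 100 objects and 4 categories: ceiling(100/4).

Final answer: 25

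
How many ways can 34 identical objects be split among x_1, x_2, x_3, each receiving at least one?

Substitute x'_i = x_i - 1 (so x'_i >= 0). Then sum x'_i = 34 - 3 = 31.
Stars and bars: C(31+3-1, 3-1) = C(33,2).

Final answer: C(33,2) = 528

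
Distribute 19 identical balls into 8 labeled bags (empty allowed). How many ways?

Stars and bars: C(n+k-1, k-1) = C(26,7).

Final answer: C(26,7) = 657800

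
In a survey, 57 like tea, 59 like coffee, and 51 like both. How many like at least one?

|A union B| = |A| + |B| - |A intersect B| = 57 + 59 - 51.

Final answer: 65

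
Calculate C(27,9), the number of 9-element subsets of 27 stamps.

C(27,9) = 27!/(9! x 18!).

Final answer: \binom{27}{9} = 4686825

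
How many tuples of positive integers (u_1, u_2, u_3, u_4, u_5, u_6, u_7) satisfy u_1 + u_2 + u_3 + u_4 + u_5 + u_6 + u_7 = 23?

Substitute u'_i = u_i - 1 (so u'_i >= 0). Then sum u'_i = 23 - 7 = 16.
Stars and bars: C(16+7-1, 7-1) = C(22,6).

Final answer: C(22,6) = 74613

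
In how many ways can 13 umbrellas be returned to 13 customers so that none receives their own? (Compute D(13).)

Use the recurrence D(n) = (n-1)(D(n-1) + D(n-2)) with D(0)=1, D(1)=0.
D(2) = 1 x (0 + 1) = 1
D(3) = 2 x (1 + 0) = 2
D(4) = 3 x (2 + 1) = 9
D(5) = 4 x (9 + 2) = 44
D(6) = 5 x (44 + 9) = 265
D(7) = 6 x (265 + 44) = 1854
D(8) = 7 x (1854 + 265) = 14833
D(9) = 8 x (14833 + 1854) = 133496
D(10) = 9 x (133496 + 14833) = 1334961
D(11) = 10 x (1334961 + 133496) = 14684570
D(12) = 11 x (14684570 + 1334961) = 176214841
D(13) = 12 x (D(12) + D(11)) = 12 x (176214841 + 14684570)

Final answer: D(13) = 2290792932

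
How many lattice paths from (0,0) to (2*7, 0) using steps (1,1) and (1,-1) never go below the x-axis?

Total monotonic paths to (7,7): C(14,7) = 3432.
Paths that cross above y=x (reflection bijection): C(14,8) = 3003.
Valid Dyck paths: 3432 - 3003.
(These counts are the Catalan numbers.)

Final answer: C_{7} = 429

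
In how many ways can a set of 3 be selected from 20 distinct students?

C(20,3) = 20!/(3! x 17!).

Final answer: \binom{20}{3} = 1140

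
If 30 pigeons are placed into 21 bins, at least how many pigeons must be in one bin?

By the pigeonhole principle: ceiling(30/21).

Final answer: 2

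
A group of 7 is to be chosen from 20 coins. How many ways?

C(20,7) = 20!/(7! x (20-7)!).

Final answer: C(20,7) = 77520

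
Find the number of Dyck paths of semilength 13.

Total monotonic paths to (13,13): C(26,13) = 10400600.
Reflecting each bad path at its first crossing gives a bijection with paths to (12,14): C(26,14) = 9657700.
Valid Dyck paths: 10400600 - 9657700.
(Check: C(26,13) - C(26,14) = C(26,13)/14, the Catalan number C_{13}.)

Final answer: C_{13} = 742900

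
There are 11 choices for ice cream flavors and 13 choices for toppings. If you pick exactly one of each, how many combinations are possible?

By the multiplication principle: 11 x 13.

Final answer: 143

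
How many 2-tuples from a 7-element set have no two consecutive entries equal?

Let g(n) count such strings. g(1) = 7, and each valid string of length n-1 extends in 6 ways (any symbol but the last), so g(n) = 6 g(n-1).
Total: g(2) = 7 x 6^1.

Final answer: 7 x 6^{1} = 42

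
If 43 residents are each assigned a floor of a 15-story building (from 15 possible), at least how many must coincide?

There are 15 possible values for floor of a 15-story building. With 43 residents and 15 categories, by pigeonhole: ceiling(43/15).

Final answer: 3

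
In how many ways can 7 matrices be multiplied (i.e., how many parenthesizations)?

This is counted by the nth Catalan number C_n. Here n = 7 - 1 = 6.
C_n = C(2n,n)/(n+1), so C_{6} = C(12,6)/7 = 924/7.

Final answer: C_{6} = 132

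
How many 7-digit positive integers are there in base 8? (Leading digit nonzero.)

In base 8, the leading digit has 7 choices (1..7); each of the remaining 6 digits has 8 choices.
Total: 7 x 8^6.

Final answer: 1835008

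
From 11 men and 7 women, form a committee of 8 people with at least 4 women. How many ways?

Sum over valid woman counts:
C(7,4)C(11,4) = 11550
C(7,5)C(11,3) = 3465
C(7,6)C(11,2) = 385
C(7,7)C(11,1) = 11
Total: 11550 + 3465 + 385 + 11.

Final answer: 15411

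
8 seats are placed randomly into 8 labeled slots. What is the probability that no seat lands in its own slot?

D(n) = (n-1)(D(n-1) + D(n-2)), D(0)=1, D(1)=0.
Building up: D(2)=1, D(3)=2, D(4)=9, D(5)=44, D(6)=265, D(7)=1854, D(8)=14833.
Total arrangements: 8! = 40320.
Probability = D(8)/8! = 2119/5760.

Final answer: D(8)/8! = 14833/40320 = 0.367882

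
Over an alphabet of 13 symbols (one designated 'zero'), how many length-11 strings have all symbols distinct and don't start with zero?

First digit: 12 (nonzero). Second: 12 (not first). Third: 11, etc.
Total: 12 x 12 x 11 x 10 x 9 x 8 x 7 x 6 x 5 x 4 x 3.

Final answer: 2874009600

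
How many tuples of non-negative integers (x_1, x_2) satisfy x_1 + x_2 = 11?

Stars and bars with 11 stars and 1 bars:
C(11+2-1, 2-1) = C(12,1).

Final answer: C(12,1) = 12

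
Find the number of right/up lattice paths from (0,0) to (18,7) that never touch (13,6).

Total paths to (18,7): C(25,7) = 480700.
Paths through (13,6): C(19,6) x C(6,1) = 162792.
Avoiding (13,6): 480700 - 162792.

Final answer: 317908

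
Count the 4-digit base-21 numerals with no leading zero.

In base 21, the leading digit has 20 choices (1..20); each of the remaining 3 digits has 21 choices.
Total: 20 x 21^3.

Final answer: 185220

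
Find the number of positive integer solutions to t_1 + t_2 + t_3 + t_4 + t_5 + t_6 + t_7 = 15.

Substitute t'_i = t_i - 1 (so t'_i >= 0). Then sum t'_i = 15 - 7 = 8.
Stars and bars: C(8+7-1, 7-1) = C(14,6).

Final answer: C(14,6) = 3003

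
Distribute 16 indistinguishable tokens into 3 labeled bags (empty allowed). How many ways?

Stars and bars: C(n+k-1, k-1) = C(18,2).

Final answer: C(18,2) = 153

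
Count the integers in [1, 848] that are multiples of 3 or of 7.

Multiples of 3: 282. Multiples of 7: 121. Of both (lcm=21): 40.
By inclusion-exclusion: 282 + 121 - 40.

Final answer: 363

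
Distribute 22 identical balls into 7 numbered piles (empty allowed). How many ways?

Stars and bars: C(n+k-1, k-1) = C(28,6).

Final answer: C(28,6) = 376740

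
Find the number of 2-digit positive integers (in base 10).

These are the integers in [10^1, 10^2), so the count is 10^2 - 10^1 = 9 x 10^1.

Final answer: 90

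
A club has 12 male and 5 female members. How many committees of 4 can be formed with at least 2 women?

Sum over valid woman counts:
C(5,2)C(12,2) = 660
C(5,3)C(12,1) = 120
C(5,4)C(12,0) = 5
Total: 660 + 120 + 5.

Final answer: 785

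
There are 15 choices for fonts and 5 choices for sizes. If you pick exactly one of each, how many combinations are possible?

By the multiplication principle: 15 x 5.

Final answer: 75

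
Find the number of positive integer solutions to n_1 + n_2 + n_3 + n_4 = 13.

Substitute n'_i = n_i - 1 (so n'_i >= 0). Then sum n'_i = 13 - 4 = 9.
Stars and bars: C(9+4-1, 4-1) = C(12,3).

Final answer: C(12,3) = 220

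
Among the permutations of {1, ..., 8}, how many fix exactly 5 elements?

Choose which 5 elements are fixed: C(8,5) = 56.
Derange the remaining 3 using D(j) = (j-1)(D(j-1) + D(j-2)), D(0)=1, D(1)=0: D(2)=1, D(3)=2.
Total: 56 x 2.

Final answer: C(8,5) D(3) = 112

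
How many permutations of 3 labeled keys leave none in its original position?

Use the recurrence D(n) = (n-1)(D(n-1) + D(n-2)) with D(0)=1, D(1)=0.
D(2) = 1 x (0 + 1) = 1
D(3) = 2 x (D(2) + D(1)) = 2 x (1 + 0)

Final answer: D(3) = 2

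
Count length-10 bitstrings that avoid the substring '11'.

Let a(n) count valid strings. If the last bit is 0 the prefix is any valid string of length n-1; if it is 1 the string must end in 01 with a valid prefix of length n-2. So a(n) = a(n-1) + a(n-2), a(1)=2, a(2)=3.
Building up term by term: a(1)=2, a(2)=3, a(3)=5, a(4)=8, a(5)=13, a(6)=21, a(7)=34, a(8)=55, a(9)=89, a(10)=144.

Final answer: 144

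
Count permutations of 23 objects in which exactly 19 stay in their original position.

Choose which 19 elements are fixed: C(23,19) = 8855.
Derange the remaining 4 using D(j) = (j-1)(D(j-1) + D(j-2)), D(0)=1, D(1)=0: D(2)=1, D(3)=2, D(4)=9.
Total: 8855 x 9.

Final answer: C(23,19) D(4) = 79695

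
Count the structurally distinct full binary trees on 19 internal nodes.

This is counted by the nth Catalan number C_n. Here n = 19.
C_n = C(2n,n)/(n+1), so C_{19} = C(38,19)/20 = 35345263800/20.

Final answer: C_{19} = 1767263190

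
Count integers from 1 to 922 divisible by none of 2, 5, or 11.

|div by 2|=461, |div by 5|=184, |div by 11|=83.
|div by 2&5|=92, |div by 2&11|=41, |div by 5&11|=16, |div by all|=8.
By inclusion-exclusion, divisible by at least one: 461+184+83-92-41-16+8 = 587.
Not divisible by any: 922 - 587.

Final answer: 335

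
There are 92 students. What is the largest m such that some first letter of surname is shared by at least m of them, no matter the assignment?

There are 26 possible values for first letter of surname. With 92 students and 26 categories, by pigeonhole: ceiling(92/26).

Final answer: 4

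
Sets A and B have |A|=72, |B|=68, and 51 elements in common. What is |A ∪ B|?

|A union B| = |A| + |B| - |A intersect B| = 72 + 68 - 51.

Final answer: 89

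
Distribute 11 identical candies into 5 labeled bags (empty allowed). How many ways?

Stars and bars: C(n+k-1, k-1) = C(15,4).

Final answer: C(15,4) = 1365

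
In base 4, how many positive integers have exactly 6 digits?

Leading digit: 3 options (nonzero). Other 5 digit(s): 4 options each.
Total: 3 x 4^5.

Final answer: 3072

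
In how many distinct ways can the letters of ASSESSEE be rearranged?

Letters (A:1, E:3, S:4). Total letters: 8.
Permutations = 8!/(4! x 3!).

Final answer: 280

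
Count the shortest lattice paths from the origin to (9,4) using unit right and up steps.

Each path has 9 right steps and 4 up steps in some order (13 steps total).
Choose which 4 of the 13 steps are up: C(13,4).

Final answer: C(13,4) = 715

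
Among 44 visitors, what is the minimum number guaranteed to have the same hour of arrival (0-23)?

There are 24 possible values for hour of arrival (0-23). With 44 visitors and 24 categories, by pigeonhole: ceiling(44/24).

Final answer: 2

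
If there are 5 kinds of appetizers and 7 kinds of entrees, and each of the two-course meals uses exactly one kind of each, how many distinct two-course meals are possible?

By the multiplication principle: 5 x 7.

Final answer: 35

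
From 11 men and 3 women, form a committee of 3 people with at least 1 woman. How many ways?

Sum over valid woman counts:
C(3,1)C(11,2) = 165
C(3,2)C(11,1) = 33
C(3,3)C(11,0) = 1
Total: 165 + 33 + 1.

Final answer: 199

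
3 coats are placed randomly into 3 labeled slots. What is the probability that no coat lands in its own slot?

Derangements satisfy D(n) = (n-1)(D(n-1) + D(n-2)), starting from D(0)=1, D(1)=0.
Building up: D(2)=1, D(3)=2.
Total arrangements: 3! = 6.
Probability = D(3)/3! = 1/3.

Final answer: D(3)/3! = 2/6 = 0.333333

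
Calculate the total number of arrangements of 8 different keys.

The number of ways to arrange 8 distinct objects is 8!.

Final answer: 8! = 40320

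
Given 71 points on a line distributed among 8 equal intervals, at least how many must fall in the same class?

By pigeonhole with 71 objects and 8 categories: ceiling(71/8).

Final answer: 9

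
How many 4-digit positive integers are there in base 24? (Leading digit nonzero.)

In base 24, the leading digit has 23 choices (1..23); each of the remaining 3 digits has 24 choices.
Total: 23 x 24^3.

Final answer: 317952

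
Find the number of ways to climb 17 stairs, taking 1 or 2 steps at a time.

Let f(n) count the ways. The last step is size 1 or 2, so f(n) = f(n-1) + f(n-2) with f(1)=1, f(2)=2.
Building up term by term: f(1)=1, f(2)=2, f(3)=3, f(4)=5, f(5)=8, f(6)=13, f(7)=21, f(8)=34, f(9)=55, f(10)=89, f(11)=144, f(12)=233, f(13)=377, f(14)=610, f(15)=987, f(16)=1597, f(17)=2584.

Final answer: 2584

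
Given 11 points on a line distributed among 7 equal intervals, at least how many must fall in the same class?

By pigeonhole with 11 objects and 7 categories: ceiling(11/7).

Final answer: 2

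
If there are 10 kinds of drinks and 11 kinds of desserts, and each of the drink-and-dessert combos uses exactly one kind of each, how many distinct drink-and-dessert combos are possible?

By the multiplication principle: 10 x 11.

Final answer: 110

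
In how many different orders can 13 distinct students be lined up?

The number of ways to arrange 13 distinct objects is 13!.

Final answer: 13! = 6227020800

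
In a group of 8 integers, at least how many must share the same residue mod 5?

There are 5 possible values for residue mod 5. With 8 integers and 5 categories, by pigeonhole: ceiling(8/5).

Final answer: 2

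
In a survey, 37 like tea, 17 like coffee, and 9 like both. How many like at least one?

|A union B| = |A| + |B| - |A intersect B| = 37 + 17 - 9.

Final answer: 45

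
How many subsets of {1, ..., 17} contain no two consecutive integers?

Condition on whether n belongs to the subset: if not, any valid subset of {1, ..., n-1} works (a(n-1)); if so, n-1 is excluded and the rest is a valid subset of {1, ..., n-2} (a(n-2)). Hence a(n) = a(n-1) + a(n-2), a(1)=2, a(2)=3.
Iterating the recurrence: a(1)=2, a(2)=3, a(3)=5, a(4)=8, a(5)=13, a(6)=21, a(7)=34, a(8)=55, a(9)=89, a(10)=144, a(11)=233, a(12)=377, a(13)=610, a(14)=987, a(15)=1597, a(16)=2584, a(17)=4181.

Final answer: 4181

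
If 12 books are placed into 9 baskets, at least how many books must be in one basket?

By the pigeonhole principle: ceiling(12/9).

Final answer: 2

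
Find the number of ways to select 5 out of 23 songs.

C(23,5) = 23!/(5! x 18!).

Final answer: \binom{23}{5} = 33649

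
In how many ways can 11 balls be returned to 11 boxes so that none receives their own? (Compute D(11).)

Use the recurrence D(n) = (n-1)(D(n-1) + D(n-2)) with D(0)=1, D(1)=0.
D(2) = 1 x (0 + 1) = 1
D(3) = 2 x (1 + 0) = 2
D(4) = 3 x (2 + 1) = 9
D(5) = 4 x (9 + 2) = 44
D(6) = 5 x (44 + 9) = 265
D(7) = 6 x (265 + 44) = 1854
D(8) = 7 x (1854 + 265) = 14833
D(9) = 8 x (14833 + 1854) = 133496
D(10) = 9 x (133496 + 14833) = 1334961
D(11) = 10 x (D(10) + D(9)) = 10 x (1334961 + 133496)

Final answer: D(11) = 14684570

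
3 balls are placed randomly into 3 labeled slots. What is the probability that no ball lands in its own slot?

Use the recurrence D(n) = (n-1)(D(n-1) + D(n-2)) with D(0)=1, D(1)=0.
Building up: D(2)=1, D(3)=2.
Total arrangements: 3! = 6.
Probability = D(3)/3! = 1/3.

Final answer: D(3)/3! = 2/6 = 0.333333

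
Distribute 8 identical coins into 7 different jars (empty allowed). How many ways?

Stars and bars: C(n+k-1, k-1) = C(14,6).

Final answer: C(14,6) = 3003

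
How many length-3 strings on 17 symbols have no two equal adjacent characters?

Let g(n) count such strings. g(1) = 17, and each valid string of length n-1 extends in 16 ways (any symbol but the last), so g(n) = 16 g(n-1).
Total: g(3) = 17 x 16^2.

Final answer: 17 x 16^{2} = 4352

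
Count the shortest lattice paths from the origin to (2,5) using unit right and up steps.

Each path has 2 right steps and 5 up steps in some order (7 steps total).
Choose which 5 of the 7 steps are up: C(7,5).

Final answer: C(7,5) = 21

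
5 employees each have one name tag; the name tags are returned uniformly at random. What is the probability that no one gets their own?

D(n) = (n-1)(D(n-1) + D(n-2)), D(0)=1, D(1)=0.
Building up: D(2)=1, D(3)=2, D(4)=9, D(5)=44.
Total arrangements: 5! = 120.
Probability = D(5)/5! = 11/30.

Final answer: D(5)/5! = 44/120 = 0.366667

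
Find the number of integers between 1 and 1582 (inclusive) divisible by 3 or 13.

Multiples of 3: 527. Multiples of 13: 121. Of both (lcm=39): 40.
By inclusion-exclusion: 527 + 121 - 40.

Final answer: 608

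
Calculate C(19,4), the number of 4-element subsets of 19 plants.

C(19,4) = 19!/(4! x 15!).

Final answer: \binom{19}{4} = 3876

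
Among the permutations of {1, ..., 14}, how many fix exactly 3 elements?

Choose which 3 elements are fixed: C(14,3) = 364.
Derange the remaining 11 using D(j) = (j-1)(D(j-1) + D(j-2)), D(0)=1, D(1)=0: D(2)=1, D(3)=2, D(4)=9, D(5)=44, D(6)=265, D(7)=1854, D(8)=14833, D(9)=133496, D(10)=1334961, D(11)=14684570.
Total: 364 x 14684570.

Final answer: C(14,3) D(11) = 5345183480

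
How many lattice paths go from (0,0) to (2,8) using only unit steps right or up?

Each path has 2 right steps and 8 up steps in some order (10 steps total).
Choose which 8 of the 10 steps are up: C(10,8).

Final answer: C(10,8) = 45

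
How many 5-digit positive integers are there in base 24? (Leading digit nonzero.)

These are the integers in [24^4, 24^5), so the count is 24^5 - 24^4 = 23 x 24^4.

Final answer: 7630848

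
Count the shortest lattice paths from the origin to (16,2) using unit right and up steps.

Each path has 16 right steps and 2 up steps in some order (18 steps total).
Choose which 2 of the 18 steps are up: C(18,2).

Final answer: C(18,2) = 153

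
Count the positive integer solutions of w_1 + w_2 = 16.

Substitute w'_i = w_i - 1 (so w'_i >= 0). Then sum w'_i = 16 - 2 = 14.
Stars and bars: C(14+2-1, 2-1) = C(15,1).

Final answer: C(15,1) = 15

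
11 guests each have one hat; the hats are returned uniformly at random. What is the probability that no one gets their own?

D(n) = (n-1)(D(n-1) + D(n-2)), D(0)=1, D(1)=0.
Building up: D(2)=1, D(3)=2, D(4)=9, D(5)=44, D(6)=265, D(7)=1854, D(8)=14833, D(9)=133496, D(10)=1334961, D(11)=14684570.
Total arrangements: 11! = 39916800.
Probability = D(11)/11! = 1468457/3991680.

Final answer: D(11)/11! = 14684570/39916800 = 0.367879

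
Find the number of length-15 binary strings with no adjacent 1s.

Classify by the final bit: ...0 gives a(n-1) strings, ...01 gives a(n-2) strings. Thus a(n) = a(n-1) + a(n-2) with a(1)=2, a(2)=3.
Computing successive values: a(1)=2, a(2)=3, a(3)=5, a(4)=8, a(5)=13, a(6)=21, a(7)=34, a(8)=55, a(9)=89, a(10)=144, a(11)=233, a(12)=377, a(13)=610, a(14)=987, a(15)=1597.

Final answer: 1597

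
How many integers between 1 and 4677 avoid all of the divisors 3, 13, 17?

|div by 3|=1559, |div by 13|=359, |div by 17|=275.
|div by 3&13|=119, |div by 3&17|=91, |div by 13&17|=21, |div by all|=7.
By inclusion-exclusion, divisible by at least one: 1559+359+275-119-91-21+7 = 1969.
Not divisible by any: 4677 - 1969.

Final answer: 2708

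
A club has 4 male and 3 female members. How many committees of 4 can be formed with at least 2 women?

Sum over valid woman counts:
C(3,2)C(4,2) = 18
C(3,3)C(4,1) = 4
Total: 18 + 4.

Final answer: 22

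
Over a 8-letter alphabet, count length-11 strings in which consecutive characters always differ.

First character: 8 choices. Each subsequent: 7 choices (must differ from the previous one).
Total: 8 x 7^10.

Final answer: 8 x 7^{10} = 2259801992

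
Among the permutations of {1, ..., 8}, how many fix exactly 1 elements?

Choose which 1 elements are fixed: C(8,1) = 8.
Derange the remaining 7 using D(j) = (j-1)(D(j-1) + D(j-2)), D(0)=1, D(1)=0: D(2)=1, D(3)=2, D(4)=9, D(5)=44, D(6)=265, D(7)=1854.
Total: 8 x 1854.

Final answer: C(8,1) D(7) = 14832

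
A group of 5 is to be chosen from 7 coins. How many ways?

C(7,5) = 7!/(5! x (7-5)!).

Final answer: C(7,5) = 21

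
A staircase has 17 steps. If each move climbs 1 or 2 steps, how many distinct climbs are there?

Let f(n) count the ways. The last step is size 1 or 2, so f(n) = f(n-1) + f(n-2) with f(1)=1, f(2)=2.
Iterating the recurrence: f(1)=1, f(2)=2, f(3)=3, f(4)=5, f(5)=8, f(6)=13, f(7)=21, f(8)=34, f(9)=55, f(10)=89, f(11)=144, f(12)=233, f(13)=377, f(14)=610, f(15)=987, f(16)=1597, f(17)=2584.

Final answer: 2584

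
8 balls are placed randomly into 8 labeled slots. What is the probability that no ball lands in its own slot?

Use the recurrence D(n) = (n-1)(D(n-1) + D(n-2)) with D(0)=1, D(1)=0.
Building up: D(2)=1, D(3)=2, D(4)=9, D(5)=44, D(6)=265, D(7)=1854, D(8)=14833.
Total arrangements: 8! = 40320.
Probability = D(8)/8! = 2119/5760.

Final answer: D(8)/8! = 14833/40320 = 0.367882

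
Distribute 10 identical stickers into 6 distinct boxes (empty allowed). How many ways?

Stars and bars: C(n+k-1, k-1) = C(15,5).

Final answer: C(15,5) = 3003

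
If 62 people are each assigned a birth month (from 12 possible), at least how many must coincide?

There are 12 possible values for birth month. With 62 people and 12 categories, by pigeonhole: ceiling(62/12).

Final answer: 6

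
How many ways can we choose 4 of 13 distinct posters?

C(13,4) = 13!/(4! x 9!).

Final answer: \binom{13}{4} = 715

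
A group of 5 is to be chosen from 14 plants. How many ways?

C(14,5) = 14!/(5! x (14-5)!).

Final answer: C(14,5) = 2002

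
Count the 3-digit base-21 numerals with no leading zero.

In base 21, the leading digit has 20 choices (1..20); each of the remaining 2 digits has 21 choices.
Total: 20 x 21^2.

Final answer: 8820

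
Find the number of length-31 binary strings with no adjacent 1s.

Let a(n) count valid strings. If the last bit is 0 the prefix is any valid string of length n-1; if it is 1 the string must end in 01 with a valid prefix of length n-2. So a(n) = a(n-1) + a(n-2), a(1)=2, a(2)=3.
Building up term by term: a(1)=2, a(2)=3, a(3)=5, a(4)=8, a(5)=13, a(6)=21, a(7)=34, a(8)=55, a(9)=89, a(10)=144, a(11)=233, a(12)=377, a(13)=610, a(14)=987, a(15)=1597, a(16)=2584, a(17)=4181, a(18)=6765, a(19)=10946, a(20)=17711, a(21)=28657, a(22)=46368, a(23)=75025, a(24)=121393, a(25)=196418, a(26)=317811, a(27)=514229, a(28)=832040, a(29)=1346269, a(30)=2178309, a(31)=3524578.

Final answer: 3524578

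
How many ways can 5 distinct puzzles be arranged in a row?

The number of ways to arrange 5 distinct objects is 5!.

Final answer: 5! = 120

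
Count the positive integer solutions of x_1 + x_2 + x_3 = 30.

Substitute x'_i = x_i - 1 (so x'_i >= 0). Then sum x'_i = 30 - 3 = 27.
Stars and bars: C(27+3-1, 3-1) = C(29,2).

Final answer: C(29,2) = 406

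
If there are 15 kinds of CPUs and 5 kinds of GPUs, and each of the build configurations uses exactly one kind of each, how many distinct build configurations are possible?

By the multiplication principle: 15 x 5.

Final answer: 75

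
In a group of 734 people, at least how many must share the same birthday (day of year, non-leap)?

There are 365 possible values for birthday (day of year, non-leap). With 734 people and 365 categories, by pigeonhole: ceiling(734/365).

Final answer: 3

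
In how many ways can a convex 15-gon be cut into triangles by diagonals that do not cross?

The structures are counted by the Catalan number C_n. Here n = 15 - 2 = 13.
Using C_0 = 1 and C_(k+1) = C_k x 2(2k+1)/(k+2), build up term by term: C_1=1, C_2=2, C_3=5, C_4=14, C_5=42, C_6=132, C_7=429, C_8=1430, C_9=4862, C_10=16796, C_11=58786, C_12=208012, C_13=742900.

Final answer: C_{13} = 742900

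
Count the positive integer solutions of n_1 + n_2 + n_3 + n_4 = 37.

Substitute n'_i = n_i - 1 (so n'_i >= 0). Then sum n'_i = 37 - 4 = 33.
Stars and bars: C(33+4-1, 4-1) = C(36,3).

Final answer: C(36,3) = 7140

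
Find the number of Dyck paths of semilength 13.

Total monotonic paths to (13,13): C(26,13) = 10400600.
By the reflection principle, paths that go above the diagonal number C(26,14) = 9657700.
Valid Dyck paths: 10400600 - 9657700.
(This is the Catalan number C_{13}.)

Final answer: C_{13} = 742900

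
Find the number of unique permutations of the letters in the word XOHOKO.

Letters (H:1, K:1, O:3, X:1). Total letters: 6.
Permutations = 6!/(3!).

Final answer: 120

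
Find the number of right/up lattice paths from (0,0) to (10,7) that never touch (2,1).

Total paths to (10,7): C(17,7) = 19448.
Paths through (2,1): C(3,1) x C(14,6) = 9009.
Avoiding (2,1): 19448 - 9009.

Final answer: 10439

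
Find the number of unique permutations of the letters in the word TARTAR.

Letters (A:2, R:2, T:2). Total letters: 6.
Permutations = 6!/(2! x 2! x 2!).

Final answer: 90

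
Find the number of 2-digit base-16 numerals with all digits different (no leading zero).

First digit: 15 (nonzero). Second: 15 (not first). Third: 14, etc.
Total: 15 x 15.

Final answer: 225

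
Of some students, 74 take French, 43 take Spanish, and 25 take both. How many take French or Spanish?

|A union B| = |A| + |B| - |A intersect B| = 74 + 43 - 25.

Final answer: 92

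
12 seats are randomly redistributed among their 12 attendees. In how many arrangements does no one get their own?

Derangements satisfy D(n) = (n-1)(D(n-1) + D(n-2)), starting from D(0)=1, D(1)=0.
D(2) = 1 x (0 + 1) = 1
D(3) = 2 x (1 + 0) = 2
D(4) = 3 x (2 + 1) = 9
D(5) = 4 x (9 + 2) = 44
D(6) = 5 x (44 + 9) = 265
D(7) = 6 x (265 + 44) = 1854
D(8) = 7 x (1854 + 265) = 14833
D(9) = 8 x (14833 + 1854) = 133496
D(10) = 9 x (133496 + 14833) = 1334961
D(11) = 10 x (1334961 + 133496) = 14684570
D(12) = 11 x (D(11) + D(10)) = 11 x (14684570 + 1334961)

Final answer: D(12) = 176214841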